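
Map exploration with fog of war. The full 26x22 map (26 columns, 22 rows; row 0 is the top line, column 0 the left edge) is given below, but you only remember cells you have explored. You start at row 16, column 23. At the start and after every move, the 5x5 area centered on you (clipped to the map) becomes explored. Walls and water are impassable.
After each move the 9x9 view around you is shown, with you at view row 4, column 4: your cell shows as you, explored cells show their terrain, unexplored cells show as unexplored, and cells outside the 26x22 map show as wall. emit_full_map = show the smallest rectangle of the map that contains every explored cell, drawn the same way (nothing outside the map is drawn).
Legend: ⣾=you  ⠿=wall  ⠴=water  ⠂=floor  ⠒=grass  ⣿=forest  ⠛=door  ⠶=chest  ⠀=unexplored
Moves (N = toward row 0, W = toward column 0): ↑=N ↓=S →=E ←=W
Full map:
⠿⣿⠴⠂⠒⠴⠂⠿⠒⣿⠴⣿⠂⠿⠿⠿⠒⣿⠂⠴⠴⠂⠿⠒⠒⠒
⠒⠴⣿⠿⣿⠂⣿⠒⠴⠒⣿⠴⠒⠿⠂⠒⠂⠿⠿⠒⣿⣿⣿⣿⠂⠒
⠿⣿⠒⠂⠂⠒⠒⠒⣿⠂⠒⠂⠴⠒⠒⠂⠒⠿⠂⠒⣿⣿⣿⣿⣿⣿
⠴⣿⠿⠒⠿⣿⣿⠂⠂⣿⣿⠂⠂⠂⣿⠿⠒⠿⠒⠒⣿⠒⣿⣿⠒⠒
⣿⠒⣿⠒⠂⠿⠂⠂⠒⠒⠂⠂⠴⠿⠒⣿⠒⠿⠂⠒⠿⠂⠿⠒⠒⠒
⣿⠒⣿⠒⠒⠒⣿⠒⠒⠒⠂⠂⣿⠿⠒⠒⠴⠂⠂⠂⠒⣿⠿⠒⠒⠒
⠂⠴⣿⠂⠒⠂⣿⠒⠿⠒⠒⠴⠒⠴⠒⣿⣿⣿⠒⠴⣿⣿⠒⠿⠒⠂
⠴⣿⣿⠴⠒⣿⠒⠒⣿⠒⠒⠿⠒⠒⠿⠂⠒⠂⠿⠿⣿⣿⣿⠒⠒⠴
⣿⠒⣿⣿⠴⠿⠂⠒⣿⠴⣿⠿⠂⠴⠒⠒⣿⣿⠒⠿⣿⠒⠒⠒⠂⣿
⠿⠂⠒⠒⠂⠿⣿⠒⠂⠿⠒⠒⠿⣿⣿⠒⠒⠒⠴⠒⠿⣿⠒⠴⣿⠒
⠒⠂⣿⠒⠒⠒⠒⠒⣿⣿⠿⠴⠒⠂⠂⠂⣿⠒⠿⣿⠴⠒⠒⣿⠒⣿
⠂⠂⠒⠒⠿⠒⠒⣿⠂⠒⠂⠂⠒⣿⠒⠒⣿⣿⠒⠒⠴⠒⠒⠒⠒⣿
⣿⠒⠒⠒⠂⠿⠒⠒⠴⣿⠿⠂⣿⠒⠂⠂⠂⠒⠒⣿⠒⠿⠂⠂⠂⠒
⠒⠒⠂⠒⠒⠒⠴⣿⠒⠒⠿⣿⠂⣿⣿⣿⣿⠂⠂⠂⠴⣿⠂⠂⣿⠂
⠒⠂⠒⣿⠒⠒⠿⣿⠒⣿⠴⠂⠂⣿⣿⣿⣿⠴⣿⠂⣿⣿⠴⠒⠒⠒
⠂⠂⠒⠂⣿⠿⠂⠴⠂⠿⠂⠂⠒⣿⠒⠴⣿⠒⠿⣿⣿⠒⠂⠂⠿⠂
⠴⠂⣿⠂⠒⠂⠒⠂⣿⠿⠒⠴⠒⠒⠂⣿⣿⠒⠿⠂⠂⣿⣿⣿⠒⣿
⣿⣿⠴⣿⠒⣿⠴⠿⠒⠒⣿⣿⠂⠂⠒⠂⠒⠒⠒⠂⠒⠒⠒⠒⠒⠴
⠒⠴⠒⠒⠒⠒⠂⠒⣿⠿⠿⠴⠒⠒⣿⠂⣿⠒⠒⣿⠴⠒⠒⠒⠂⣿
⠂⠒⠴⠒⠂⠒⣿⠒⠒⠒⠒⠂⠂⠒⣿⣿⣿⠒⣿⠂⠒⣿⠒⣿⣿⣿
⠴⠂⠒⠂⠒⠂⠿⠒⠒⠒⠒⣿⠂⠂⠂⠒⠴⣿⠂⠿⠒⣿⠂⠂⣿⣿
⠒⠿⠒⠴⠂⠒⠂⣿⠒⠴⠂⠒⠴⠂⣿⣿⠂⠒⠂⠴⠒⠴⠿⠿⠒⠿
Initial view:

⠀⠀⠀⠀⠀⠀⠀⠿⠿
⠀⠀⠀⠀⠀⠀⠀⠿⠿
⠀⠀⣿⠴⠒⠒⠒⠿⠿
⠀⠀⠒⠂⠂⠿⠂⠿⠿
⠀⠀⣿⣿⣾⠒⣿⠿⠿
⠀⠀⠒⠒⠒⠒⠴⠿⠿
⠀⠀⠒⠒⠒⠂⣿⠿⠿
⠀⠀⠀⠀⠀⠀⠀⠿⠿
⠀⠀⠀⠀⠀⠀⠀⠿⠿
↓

⠀⠀⠀⠀⠀⠀⠀⠿⠿
⠀⠀⣿⠴⠒⠒⠒⠿⠿
⠀⠀⠒⠂⠂⠿⠂⠿⠿
⠀⠀⣿⣿⣿⠒⣿⠿⠿
⠀⠀⠒⠒⣾⠒⠴⠿⠿
⠀⠀⠒⠒⠒⠂⣿⠿⠿
⠀⠀⣿⠒⣿⣿⣿⠿⠿
⠀⠀⠀⠀⠀⠀⠀⠿⠿
⠀⠀⠀⠀⠀⠀⠀⠿⠿

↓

⠀⠀⣿⠴⠒⠒⠒⠿⠿
⠀⠀⠒⠂⠂⠿⠂⠿⠿
⠀⠀⣿⣿⣿⠒⣿⠿⠿
⠀⠀⠒⠒⠒⠒⠴⠿⠿
⠀⠀⠒⠒⣾⠂⣿⠿⠿
⠀⠀⣿⠒⣿⣿⣿⠿⠿
⠀⠀⣿⠂⠂⣿⣿⠿⠿
⠀⠀⠀⠀⠀⠀⠀⠿⠿
⠿⠿⠿⠿⠿⠿⠿⠿⠿

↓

⠀⠀⠒⠂⠂⠿⠂⠿⠿
⠀⠀⣿⣿⣿⠒⣿⠿⠿
⠀⠀⠒⠒⠒⠒⠴⠿⠿
⠀⠀⠒⠒⠒⠂⣿⠿⠿
⠀⠀⣿⠒⣾⣿⣿⠿⠿
⠀⠀⣿⠂⠂⣿⣿⠿⠿
⠀⠀⠴⠿⠿⠒⠿⠿⠿
⠿⠿⠿⠿⠿⠿⠿⠿⠿
⠿⠿⠿⠿⠿⠿⠿⠿⠿

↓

⠀⠀⣿⣿⣿⠒⣿⠿⠿
⠀⠀⠒⠒⠒⠒⠴⠿⠿
⠀⠀⠒⠒⠒⠂⣿⠿⠿
⠀⠀⣿⠒⣿⣿⣿⠿⠿
⠀⠀⣿⠂⣾⣿⣿⠿⠿
⠀⠀⠴⠿⠿⠒⠿⠿⠿
⠿⠿⠿⠿⠿⠿⠿⠿⠿
⠿⠿⠿⠿⠿⠿⠿⠿⠿
⠿⠿⠿⠿⠿⠿⠿⠿⠿

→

⠀⣿⣿⣿⠒⣿⠿⠿⠿
⠀⠒⠒⠒⠒⠴⠿⠿⠿
⠀⠒⠒⠒⠂⣿⠿⠿⠿
⠀⣿⠒⣿⣿⣿⠿⠿⠿
⠀⣿⠂⠂⣾⣿⠿⠿⠿
⠀⠴⠿⠿⠒⠿⠿⠿⠿
⠿⠿⠿⠿⠿⠿⠿⠿⠿
⠿⠿⠿⠿⠿⠿⠿⠿⠿
⠿⠿⠿⠿⠿⠿⠿⠿⠿

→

⣿⣿⣿⠒⣿⠿⠿⠿⠿
⠒⠒⠒⠒⠴⠿⠿⠿⠿
⠒⠒⠒⠂⣿⠿⠿⠿⠿
⣿⠒⣿⣿⣿⠿⠿⠿⠿
⣿⠂⠂⣿⣾⠿⠿⠿⠿
⠴⠿⠿⠒⠿⠿⠿⠿⠿
⠿⠿⠿⠿⠿⠿⠿⠿⠿
⠿⠿⠿⠿⠿⠿⠿⠿⠿
⠿⠿⠿⠿⠿⠿⠿⠿⠿

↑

⠒⠂⠂⠿⠂⠿⠿⠿⠿
⣿⣿⣿⠒⣿⠿⠿⠿⠿
⠒⠒⠒⠒⠴⠿⠿⠿⠿
⠒⠒⠒⠂⣿⠿⠿⠿⠿
⣿⠒⣿⣿⣾⠿⠿⠿⠿
⣿⠂⠂⣿⣿⠿⠿⠿⠿
⠴⠿⠿⠒⠿⠿⠿⠿⠿
⠿⠿⠿⠿⠿⠿⠿⠿⠿
⠿⠿⠿⠿⠿⠿⠿⠿⠿

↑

⣿⠴⠒⠒⠒⠿⠿⠿⠿
⠒⠂⠂⠿⠂⠿⠿⠿⠿
⣿⣿⣿⠒⣿⠿⠿⠿⠿
⠒⠒⠒⠒⠴⠿⠿⠿⠿
⠒⠒⠒⠂⣾⠿⠿⠿⠿
⣿⠒⣿⣿⣿⠿⠿⠿⠿
⣿⠂⠂⣿⣿⠿⠿⠿⠿
⠴⠿⠿⠒⠿⠿⠿⠿⠿
⠿⠿⠿⠿⠿⠿⠿⠿⠿

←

⠀⣿⠴⠒⠒⠒⠿⠿⠿
⠀⠒⠂⠂⠿⠂⠿⠿⠿
⠀⣿⣿⣿⠒⣿⠿⠿⠿
⠀⠒⠒⠒⠒⠴⠿⠿⠿
⠀⠒⠒⠒⣾⣿⠿⠿⠿
⠀⣿⠒⣿⣿⣿⠿⠿⠿
⠀⣿⠂⠂⣿⣿⠿⠿⠿
⠀⠴⠿⠿⠒⠿⠿⠿⠿
⠿⠿⠿⠿⠿⠿⠿⠿⠿

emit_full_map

⣿⠴⠒⠒⠒
⠒⠂⠂⠿⠂
⣿⣿⣿⠒⣿
⠒⠒⠒⠒⠴
⠒⠒⠒⣾⣿
⣿⠒⣿⣿⣿
⣿⠂⠂⣿⣿
⠴⠿⠿⠒⠿

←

⠀⠀⣿⠴⠒⠒⠒⠿⠿
⠀⠀⠒⠂⠂⠿⠂⠿⠿
⠀⠀⣿⣿⣿⠒⣿⠿⠿
⠀⠀⠒⠒⠒⠒⠴⠿⠿
⠀⠀⠒⠒⣾⠂⣿⠿⠿
⠀⠀⣿⠒⣿⣿⣿⠿⠿
⠀⠀⣿⠂⠂⣿⣿⠿⠿
⠀⠀⠴⠿⠿⠒⠿⠿⠿
⠿⠿⠿⠿⠿⠿⠿⠿⠿

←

⠀⠀⠀⣿⠴⠒⠒⠒⠿
⠀⠀⠀⠒⠂⠂⠿⠂⠿
⠀⠀⠂⣿⣿⣿⠒⣿⠿
⠀⠀⠒⠒⠒⠒⠒⠴⠿
⠀⠀⠴⠒⣾⠒⠂⣿⠿
⠀⠀⠒⣿⠒⣿⣿⣿⠿
⠀⠀⠒⣿⠂⠂⣿⣿⠿
⠀⠀⠀⠴⠿⠿⠒⠿⠿
⠿⠿⠿⠿⠿⠿⠿⠿⠿

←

⠀⠀⠀⠀⣿⠴⠒⠒⠒
⠀⠀⠀⠀⠒⠂⠂⠿⠂
⠀⠀⠂⠂⣿⣿⣿⠒⣿
⠀⠀⠂⠒⠒⠒⠒⠒⠴
⠀⠀⣿⠴⣾⠒⠒⠂⣿
⠀⠀⠂⠒⣿⠒⣿⣿⣿
⠀⠀⠿⠒⣿⠂⠂⣿⣿
⠀⠀⠀⠀⠴⠿⠿⠒⠿
⠿⠿⠿⠿⠿⠿⠿⠿⠿

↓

⠀⠀⠀⠀⠒⠂⠂⠿⠂
⠀⠀⠂⠂⣿⣿⣿⠒⣿
⠀⠀⠂⠒⠒⠒⠒⠒⠴
⠀⠀⣿⠴⠒⠒⠒⠂⣿
⠀⠀⠂⠒⣾⠒⣿⣿⣿
⠀⠀⠿⠒⣿⠂⠂⣿⣿
⠀⠀⠴⠒⠴⠿⠿⠒⠿
⠿⠿⠿⠿⠿⠿⠿⠿⠿
⠿⠿⠿⠿⠿⠿⠿⠿⠿

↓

⠀⠀⠂⠂⣿⣿⣿⠒⣿
⠀⠀⠂⠒⠒⠒⠒⠒⠴
⠀⠀⣿⠴⠒⠒⠒⠂⣿
⠀⠀⠂⠒⣿⠒⣿⣿⣿
⠀⠀⠿⠒⣾⠂⠂⣿⣿
⠀⠀⠴⠒⠴⠿⠿⠒⠿
⠿⠿⠿⠿⠿⠿⠿⠿⠿
⠿⠿⠿⠿⠿⠿⠿⠿⠿
⠿⠿⠿⠿⠿⠿⠿⠿⠿

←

⠀⠀⠀⠂⠂⣿⣿⣿⠒
⠀⠀⠀⠂⠒⠒⠒⠒⠒
⠀⠀⠒⣿⠴⠒⠒⠒⠂
⠀⠀⣿⠂⠒⣿⠒⣿⣿
⠀⠀⠂⠿⣾⣿⠂⠂⣿
⠀⠀⠂⠴⠒⠴⠿⠿⠒
⠿⠿⠿⠿⠿⠿⠿⠿⠿
⠿⠿⠿⠿⠿⠿⠿⠿⠿
⠿⠿⠿⠿⠿⠿⠿⠿⠿

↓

⠀⠀⠀⠂⠒⠒⠒⠒⠒
⠀⠀⠒⣿⠴⠒⠒⠒⠂
⠀⠀⣿⠂⠒⣿⠒⣿⣿
⠀⠀⠂⠿⠒⣿⠂⠂⣿
⠀⠀⠂⠴⣾⠴⠿⠿⠒
⠿⠿⠿⠿⠿⠿⠿⠿⠿
⠿⠿⠿⠿⠿⠿⠿⠿⠿
⠿⠿⠿⠿⠿⠿⠿⠿⠿
⠿⠿⠿⠿⠿⠿⠿⠿⠿

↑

⠀⠀⠀⠂⠂⣿⣿⣿⠒
⠀⠀⠀⠂⠒⠒⠒⠒⠒
⠀⠀⠒⣿⠴⠒⠒⠒⠂
⠀⠀⣿⠂⠒⣿⠒⣿⣿
⠀⠀⠂⠿⣾⣿⠂⠂⣿
⠀⠀⠂⠴⠒⠴⠿⠿⠒
⠿⠿⠿⠿⠿⠿⠿⠿⠿
⠿⠿⠿⠿⠿⠿⠿⠿⠿
⠿⠿⠿⠿⠿⠿⠿⠿⠿

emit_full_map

⠀⠀⠀⣿⠴⠒⠒⠒
⠀⠀⠀⠒⠂⠂⠿⠂
⠀⠂⠂⣿⣿⣿⠒⣿
⠀⠂⠒⠒⠒⠒⠒⠴
⠒⣿⠴⠒⠒⠒⠂⣿
⣿⠂⠒⣿⠒⣿⣿⣿
⠂⠿⣾⣿⠂⠂⣿⣿
⠂⠴⠒⠴⠿⠿⠒⠿

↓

⠀⠀⠀⠂⠒⠒⠒⠒⠒
⠀⠀⠒⣿⠴⠒⠒⠒⠂
⠀⠀⣿⠂⠒⣿⠒⣿⣿
⠀⠀⠂⠿⠒⣿⠂⠂⣿
⠀⠀⠂⠴⣾⠴⠿⠿⠒
⠿⠿⠿⠿⠿⠿⠿⠿⠿
⠿⠿⠿⠿⠿⠿⠿⠿⠿
⠿⠿⠿⠿⠿⠿⠿⠿⠿
⠿⠿⠿⠿⠿⠿⠿⠿⠿


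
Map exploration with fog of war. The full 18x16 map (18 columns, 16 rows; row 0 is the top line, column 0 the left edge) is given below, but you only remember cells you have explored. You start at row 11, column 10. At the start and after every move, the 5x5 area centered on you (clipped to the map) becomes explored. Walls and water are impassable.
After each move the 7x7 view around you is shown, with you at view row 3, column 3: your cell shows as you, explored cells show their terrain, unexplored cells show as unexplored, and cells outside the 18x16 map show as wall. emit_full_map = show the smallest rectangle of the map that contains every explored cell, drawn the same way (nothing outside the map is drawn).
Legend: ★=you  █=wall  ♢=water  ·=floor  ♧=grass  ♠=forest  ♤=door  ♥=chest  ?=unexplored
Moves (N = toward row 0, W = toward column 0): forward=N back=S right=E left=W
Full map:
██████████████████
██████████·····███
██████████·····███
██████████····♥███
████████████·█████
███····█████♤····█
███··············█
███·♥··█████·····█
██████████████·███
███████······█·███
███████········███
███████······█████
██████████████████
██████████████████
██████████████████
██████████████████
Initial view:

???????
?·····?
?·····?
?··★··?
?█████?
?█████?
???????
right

???????
·····█?
······?
···★·█?
██████?
██████?
???????

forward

???????
?█████?
·····█?
···★··?
·····█?
██████?
██████?

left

???????
?██████
?·····█
?··★···
?·····█
?██████
?██████

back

?██████
?·····█
?······
?··★··█
?██████
?██████
???????

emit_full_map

██████
·····█
······
··★··█
██████
██████

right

██████?
·····█?
······?
···★·█?
██████?
██████?
???????

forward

???????
██████?
·····█?
···★··?
·····█?
██████?
██████?

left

???????
?██████
?·····█
?··★···
?·····█
?██████
?██████

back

?██████
?·····█
?······
?··★··█
?██████
?██████
???????


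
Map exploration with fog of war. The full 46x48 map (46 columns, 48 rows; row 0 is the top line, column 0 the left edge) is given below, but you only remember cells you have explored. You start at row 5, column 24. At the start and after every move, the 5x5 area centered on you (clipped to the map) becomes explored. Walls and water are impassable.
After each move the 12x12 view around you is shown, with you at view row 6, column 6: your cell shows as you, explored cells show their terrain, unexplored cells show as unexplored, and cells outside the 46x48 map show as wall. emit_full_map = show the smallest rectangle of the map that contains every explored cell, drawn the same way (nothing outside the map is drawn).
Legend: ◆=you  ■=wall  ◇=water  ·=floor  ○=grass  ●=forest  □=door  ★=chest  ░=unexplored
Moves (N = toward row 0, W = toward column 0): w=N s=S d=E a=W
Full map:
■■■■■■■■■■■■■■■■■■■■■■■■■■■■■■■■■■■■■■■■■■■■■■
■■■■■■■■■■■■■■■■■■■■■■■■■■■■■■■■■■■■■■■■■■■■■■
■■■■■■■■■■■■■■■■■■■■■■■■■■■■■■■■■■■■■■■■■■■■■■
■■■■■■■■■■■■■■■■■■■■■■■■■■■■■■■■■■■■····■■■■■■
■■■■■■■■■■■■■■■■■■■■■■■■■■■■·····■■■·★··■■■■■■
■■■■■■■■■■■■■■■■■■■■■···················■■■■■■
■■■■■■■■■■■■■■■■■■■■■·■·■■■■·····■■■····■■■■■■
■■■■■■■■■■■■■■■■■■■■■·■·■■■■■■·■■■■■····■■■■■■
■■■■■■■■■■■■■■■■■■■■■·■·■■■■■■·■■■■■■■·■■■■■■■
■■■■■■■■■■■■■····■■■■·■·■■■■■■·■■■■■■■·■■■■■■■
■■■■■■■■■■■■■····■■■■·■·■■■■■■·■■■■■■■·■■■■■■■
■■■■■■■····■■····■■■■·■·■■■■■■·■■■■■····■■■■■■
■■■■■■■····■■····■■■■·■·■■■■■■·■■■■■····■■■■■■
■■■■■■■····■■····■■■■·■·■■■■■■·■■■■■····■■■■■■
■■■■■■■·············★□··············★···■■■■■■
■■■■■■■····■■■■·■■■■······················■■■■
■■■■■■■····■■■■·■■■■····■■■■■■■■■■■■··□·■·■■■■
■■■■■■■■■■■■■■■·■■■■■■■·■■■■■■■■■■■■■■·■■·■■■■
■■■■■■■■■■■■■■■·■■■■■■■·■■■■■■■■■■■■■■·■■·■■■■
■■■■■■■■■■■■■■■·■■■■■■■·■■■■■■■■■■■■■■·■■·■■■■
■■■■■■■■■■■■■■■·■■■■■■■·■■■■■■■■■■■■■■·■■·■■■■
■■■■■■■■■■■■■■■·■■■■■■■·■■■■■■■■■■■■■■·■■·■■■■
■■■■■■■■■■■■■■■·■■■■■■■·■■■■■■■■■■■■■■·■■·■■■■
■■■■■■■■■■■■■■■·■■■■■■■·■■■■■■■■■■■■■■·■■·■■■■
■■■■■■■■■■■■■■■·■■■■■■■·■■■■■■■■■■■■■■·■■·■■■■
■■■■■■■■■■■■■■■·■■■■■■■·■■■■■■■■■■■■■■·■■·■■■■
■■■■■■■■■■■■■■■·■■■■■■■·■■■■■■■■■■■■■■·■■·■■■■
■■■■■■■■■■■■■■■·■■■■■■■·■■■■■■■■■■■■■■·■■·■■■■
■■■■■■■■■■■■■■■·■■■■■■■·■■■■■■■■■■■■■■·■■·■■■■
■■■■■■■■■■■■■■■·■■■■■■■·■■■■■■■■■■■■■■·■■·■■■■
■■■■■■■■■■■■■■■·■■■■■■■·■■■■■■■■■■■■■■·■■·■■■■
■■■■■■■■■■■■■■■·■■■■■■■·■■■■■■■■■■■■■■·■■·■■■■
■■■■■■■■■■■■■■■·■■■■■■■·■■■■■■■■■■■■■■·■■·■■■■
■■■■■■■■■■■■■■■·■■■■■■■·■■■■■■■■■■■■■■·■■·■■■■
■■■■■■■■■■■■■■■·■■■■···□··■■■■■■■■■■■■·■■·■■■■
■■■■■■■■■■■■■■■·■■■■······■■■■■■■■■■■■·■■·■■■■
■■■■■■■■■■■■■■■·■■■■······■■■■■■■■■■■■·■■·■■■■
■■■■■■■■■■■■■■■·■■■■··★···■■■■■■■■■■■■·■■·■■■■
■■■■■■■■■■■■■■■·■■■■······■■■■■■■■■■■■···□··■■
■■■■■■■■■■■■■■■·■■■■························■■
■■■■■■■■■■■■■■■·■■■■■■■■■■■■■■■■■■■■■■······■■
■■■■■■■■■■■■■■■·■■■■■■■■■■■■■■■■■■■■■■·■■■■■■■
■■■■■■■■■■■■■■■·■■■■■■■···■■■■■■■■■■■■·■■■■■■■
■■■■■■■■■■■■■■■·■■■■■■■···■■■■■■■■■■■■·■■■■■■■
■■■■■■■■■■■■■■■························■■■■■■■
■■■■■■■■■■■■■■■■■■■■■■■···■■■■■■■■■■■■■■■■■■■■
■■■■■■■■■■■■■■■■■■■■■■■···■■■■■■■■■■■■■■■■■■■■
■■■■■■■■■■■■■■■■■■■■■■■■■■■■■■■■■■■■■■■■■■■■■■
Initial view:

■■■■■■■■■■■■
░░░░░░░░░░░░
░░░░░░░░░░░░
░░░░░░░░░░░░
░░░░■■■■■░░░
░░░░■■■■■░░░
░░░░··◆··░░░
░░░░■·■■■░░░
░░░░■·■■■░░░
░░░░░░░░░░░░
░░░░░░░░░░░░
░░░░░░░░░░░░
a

■■■■■■■■■■■■
░░░░░░░░░░░░
░░░░░░░░░░░░
░░░░░░░░░░░░
░░░░■■■■■■░░
░░░░■■■■■■░░
░░░░··◆···░░
░░░░·■·■■■░░
░░░░·■·■■■░░
░░░░░░░░░░░░
░░░░░░░░░░░░
░░░░░░░░░░░░

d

■■■■■■■■■■■■
░░░░░░░░░░░░
░░░░░░░░░░░░
░░░░░░░░░░░░
░░░■■■■■■░░░
░░░■■■■■■░░░
░░░···◆··░░░
░░░·■·■■■░░░
░░░·■·■■■░░░
░░░░░░░░░░░░
░░░░░░░░░░░░
░░░░░░░░░░░░

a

■■■■■■■■■■■■
░░░░░░░░░░░░
░░░░░░░░░░░░
░░░░░░░░░░░░
░░░░■■■■■■░░
░░░░■■■■■■░░
░░░░··◆···░░
░░░░·■·■■■░░
░░░░·■·■■■░░
░░░░░░░░░░░░
░░░░░░░░░░░░
░░░░░░░░░░░░

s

░░░░░░░░░░░░
░░░░░░░░░░░░
░░░░░░░░░░░░
░░░░■■■■■■░░
░░░░■■■■■■░░
░░░░······░░
░░░░·■◆■■■░░
░░░░·■·■■■░░
░░░░·■·■■░░░
░░░░░░░░░░░░
░░░░░░░░░░░░
░░░░░░░░░░░░

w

■■■■■■■■■■■■
░░░░░░░░░░░░
░░░░░░░░░░░░
░░░░░░░░░░░░
░░░░■■■■■■░░
░░░░■■■■■■░░
░░░░··◆···░░
░░░░·■·■■■░░
░░░░·■·■■■░░
░░░░·■·■■░░░
░░░░░░░░░░░░
░░░░░░░░░░░░

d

■■■■■■■■■■■■
░░░░░░░░░░░░
░░░░░░░░░░░░
░░░░░░░░░░░░
░░░■■■■■■░░░
░░░■■■■■■░░░
░░░···◆··░░░
░░░·■·■■■░░░
░░░·■·■■■░░░
░░░·■·■■░░░░
░░░░░░░░░░░░
░░░░░░░░░░░░

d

■■■■■■■■■■■■
░░░░░░░░░░░░
░░░░░░░░░░░░
░░░░░░░░░░░░
░░■■■■■■■░░░
░░■■■■■■■░░░
░░····◆··░░░
░░·■·■■■■░░░
░░·■·■■■■░░░
░░·■·■■░░░░░
░░░░░░░░░░░░
░░░░░░░░░░░░

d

■■■■■■■■■■■■
░░░░░░░░░░░░
░░░░░░░░░░░░
░░░░░░░░░░░░
░■■■■■■■■░░░
░■■■■■■■·░░░
░·····◆··░░░
░·■·■■■■·░░░
░·■·■■■■■░░░
░·■·■■░░░░░░
░░░░░░░░░░░░
░░░░░░░░░░░░

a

■■■■■■■■■■■■
░░░░░░░░░░░░
░░░░░░░░░░░░
░░░░░░░░░░░░
░░■■■■■■■■░░
░░■■■■■■■·░░
░░····◆···░░
░░·■·■■■■·░░
░░·■·■■■■■░░
░░·■·■■░░░░░
░░░░░░░░░░░░
░░░░░░░░░░░░

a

■■■■■■■■■■■■
░░░░░░░░░░░░
░░░░░░░░░░░░
░░░░░░░░░░░░
░░░■■■■■■■■░
░░░■■■■■■■·░
░░░···◆····░
░░░·■·■■■■·░
░░░·■·■■■■■░
░░░·■·■■░░░░
░░░░░░░░░░░░
░░░░░░░░░░░░

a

■■■■■■■■■■■■
░░░░░░░░░░░░
░░░░░░░░░░░░
░░░░░░░░░░░░
░░░░■■■■■■■■
░░░░■■■■■■■·
░░░░··◆·····
░░░░·■·■■■■·
░░░░·■·■■■■■
░░░░·■·■■░░░
░░░░░░░░░░░░
░░░░░░░░░░░░

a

■■■■■■■■■■■■
░░░░░░░░░░░░
░░░░░░░░░░░░
░░░░░░░░░░░░
░░░░■■■■■■■■
░░░░■■■■■■■■
░░░░■·◆·····
░░░░■·■·■■■■
░░░░■·■·■■■■
░░░░░·■·■■░░
░░░░░░░░░░░░
░░░░░░░░░░░░

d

■■■■■■■■■■■■
░░░░░░░░░░░░
░░░░░░░░░░░░
░░░░░░░░░░░░
░░░■■■■■■■■■
░░░■■■■■■■■·
░░░■··◆·····
░░░■·■·■■■■·
░░░■·■·■■■■■
░░░░·■·■■░░░
░░░░░░░░░░░░
░░░░░░░░░░░░

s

░░░░░░░░░░░░
░░░░░░░░░░░░
░░░░░░░░░░░░
░░░■■■■■■■■■
░░░■■■■■■■■·
░░░■········
░░░■·■◆■■■■·
░░░■·■·■■■■■
░░░░·■·■■░░░
░░░░░░░░░░░░
░░░░░░░░░░░░
░░░░░░░░░░░░

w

■■■■■■■■■■■■
░░░░░░░░░░░░
░░░░░░░░░░░░
░░░░░░░░░░░░
░░░■■■■■■■■■
░░░■■■■■■■■·
░░░■··◆·····
░░░■·■·■■■■·
░░░■·■·■■■■■
░░░░·■·■■░░░
░░░░░░░░░░░░
░░░░░░░░░░░░

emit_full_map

■■■■■■■■■
■■■■■■■■·
■··◆·····
■·■·■■■■·
■·■·■■■■■
░·■·■■░░░

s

░░░░░░░░░░░░
░░░░░░░░░░░░
░░░░░░░░░░░░
░░░■■■■■■■■■
░░░■■■■■■■■·
░░░■········
░░░■·■◆■■■■·
░░░■·■·■■■■■
░░░░·■·■■░░░
░░░░░░░░░░░░
░░░░░░░░░░░░
░░░░░░░░░░░░

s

░░░░░░░░░░░░
░░░░░░░░░░░░
░░░■■■■■■■■■
░░░■■■■■■■■·
░░░■········
░░░■·■·■■■■·
░░░■·■◆■■■■■
░░░░·■·■■░░░
░░░░·■·■■░░░
░░░░░░░░░░░░
░░░░░░░░░░░░
░░░░░░░░░░░░

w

░░░░░░░░░░░░
░░░░░░░░░░░░
░░░░░░░░░░░░
░░░■■■■■■■■■
░░░■■■■■■■■·
░░░■········
░░░■·■◆■■■■·
░░░■·■·■■■■■
░░░░·■·■■░░░
░░░░·■·■■░░░
░░░░░░░░░░░░
░░░░░░░░░░░░

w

■■■■■■■■■■■■
░░░░░░░░░░░░
░░░░░░░░░░░░
░░░░░░░░░░░░
░░░■■■■■■■■■
░░░■■■■■■■■·
░░░■··◆·····
░░░■·■·■■■■·
░░░■·■·■■■■■
░░░░·■·■■░░░
░░░░·■·■■░░░
░░░░░░░░░░░░

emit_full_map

■■■■■■■■■
■■■■■■■■·
■··◆·····
■·■·■■■■·
■·■·■■■■■
░·■·■■░░░
░·■·■■░░░


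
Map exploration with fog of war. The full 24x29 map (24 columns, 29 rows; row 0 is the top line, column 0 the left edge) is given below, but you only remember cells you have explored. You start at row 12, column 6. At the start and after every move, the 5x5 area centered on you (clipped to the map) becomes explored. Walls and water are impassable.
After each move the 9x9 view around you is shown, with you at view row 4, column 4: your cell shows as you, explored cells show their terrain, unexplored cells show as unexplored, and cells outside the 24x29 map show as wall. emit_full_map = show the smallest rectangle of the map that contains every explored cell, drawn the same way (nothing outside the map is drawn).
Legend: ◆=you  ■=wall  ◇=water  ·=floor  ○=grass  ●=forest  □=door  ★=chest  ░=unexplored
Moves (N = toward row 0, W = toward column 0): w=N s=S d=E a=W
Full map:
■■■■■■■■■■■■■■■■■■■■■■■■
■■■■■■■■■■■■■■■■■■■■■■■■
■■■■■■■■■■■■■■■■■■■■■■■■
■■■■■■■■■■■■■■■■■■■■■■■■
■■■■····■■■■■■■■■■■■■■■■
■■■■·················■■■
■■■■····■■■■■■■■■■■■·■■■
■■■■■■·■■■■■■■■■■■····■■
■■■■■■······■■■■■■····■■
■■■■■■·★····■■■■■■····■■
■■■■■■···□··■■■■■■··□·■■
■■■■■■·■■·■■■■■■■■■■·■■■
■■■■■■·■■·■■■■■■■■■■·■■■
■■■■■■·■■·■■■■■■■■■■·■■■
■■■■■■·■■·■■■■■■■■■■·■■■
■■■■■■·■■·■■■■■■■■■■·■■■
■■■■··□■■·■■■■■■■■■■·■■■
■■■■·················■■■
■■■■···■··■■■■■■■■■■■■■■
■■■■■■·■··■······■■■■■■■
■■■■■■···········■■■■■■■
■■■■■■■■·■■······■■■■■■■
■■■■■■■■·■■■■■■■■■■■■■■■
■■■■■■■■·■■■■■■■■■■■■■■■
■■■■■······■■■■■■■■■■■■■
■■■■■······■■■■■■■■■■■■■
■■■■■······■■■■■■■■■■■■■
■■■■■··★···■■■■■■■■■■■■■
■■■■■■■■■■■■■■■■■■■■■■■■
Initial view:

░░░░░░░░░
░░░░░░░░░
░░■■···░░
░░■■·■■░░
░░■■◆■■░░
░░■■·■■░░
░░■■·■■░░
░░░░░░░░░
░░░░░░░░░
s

░░░░░░░░░
░░■■···░░
░░■■·■■░░
░░■■·■■░░
░░■■◆■■░░
░░■■·■■░░
░░■■·■■░░
░░░░░░░░░
░░░░░░░░░

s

░░■■···░░
░░■■·■■░░
░░■■·■■░░
░░■■·■■░░
░░■■◆■■░░
░░■■·■■░░
░░··□■■░░
░░░░░░░░░
░░░░░░░░░

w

░░░░░░░░░
░░■■···░░
░░■■·■■░░
░░■■·■■░░
░░■■◆■■░░
░░■■·■■░░
░░■■·■■░░
░░··□■■░░
░░░░░░░░░

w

░░░░░░░░░
░░░░░░░░░
░░■■···░░
░░■■·■■░░
░░■■◆■■░░
░░■■·■■░░
░░■■·■■░░
░░■■·■■░░
░░··□■■░░

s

░░░░░░░░░
░░■■···░░
░░■■·■■░░
░░■■·■■░░
░░■■◆■■░░
░░■■·■■░░
░░■■·■■░░
░░··□■■░░
░░░░░░░░░

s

░░■■···░░
░░■■·■■░░
░░■■·■■░░
░░■■·■■░░
░░■■◆■■░░
░░■■·■■░░
░░··□■■░░
░░░░░░░░░
░░░░░░░░░


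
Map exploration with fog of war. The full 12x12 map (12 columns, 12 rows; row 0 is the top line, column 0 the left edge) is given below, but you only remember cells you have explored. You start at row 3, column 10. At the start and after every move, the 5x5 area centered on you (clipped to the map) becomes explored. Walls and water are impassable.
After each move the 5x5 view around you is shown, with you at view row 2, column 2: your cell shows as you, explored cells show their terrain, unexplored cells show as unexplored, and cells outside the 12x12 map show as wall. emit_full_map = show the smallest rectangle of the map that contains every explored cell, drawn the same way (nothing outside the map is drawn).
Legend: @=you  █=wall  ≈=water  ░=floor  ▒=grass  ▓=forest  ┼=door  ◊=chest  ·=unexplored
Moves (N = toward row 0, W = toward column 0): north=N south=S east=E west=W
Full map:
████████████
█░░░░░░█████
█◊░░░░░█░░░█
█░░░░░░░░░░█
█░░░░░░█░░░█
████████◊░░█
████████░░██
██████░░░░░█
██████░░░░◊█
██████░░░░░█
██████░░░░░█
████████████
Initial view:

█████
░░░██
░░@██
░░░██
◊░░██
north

█████
█████
░░@██
░░░██
░░░██

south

█████
░░░██
░░@██
░░░██
◊░░██

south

░░░██
░░░██
░░@██
◊░░██
░░███

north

█████
░░░██
░░@██
░░░██
◊░░██

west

█████
█░░░█
░░@░█
█░░░█
█◊░░█


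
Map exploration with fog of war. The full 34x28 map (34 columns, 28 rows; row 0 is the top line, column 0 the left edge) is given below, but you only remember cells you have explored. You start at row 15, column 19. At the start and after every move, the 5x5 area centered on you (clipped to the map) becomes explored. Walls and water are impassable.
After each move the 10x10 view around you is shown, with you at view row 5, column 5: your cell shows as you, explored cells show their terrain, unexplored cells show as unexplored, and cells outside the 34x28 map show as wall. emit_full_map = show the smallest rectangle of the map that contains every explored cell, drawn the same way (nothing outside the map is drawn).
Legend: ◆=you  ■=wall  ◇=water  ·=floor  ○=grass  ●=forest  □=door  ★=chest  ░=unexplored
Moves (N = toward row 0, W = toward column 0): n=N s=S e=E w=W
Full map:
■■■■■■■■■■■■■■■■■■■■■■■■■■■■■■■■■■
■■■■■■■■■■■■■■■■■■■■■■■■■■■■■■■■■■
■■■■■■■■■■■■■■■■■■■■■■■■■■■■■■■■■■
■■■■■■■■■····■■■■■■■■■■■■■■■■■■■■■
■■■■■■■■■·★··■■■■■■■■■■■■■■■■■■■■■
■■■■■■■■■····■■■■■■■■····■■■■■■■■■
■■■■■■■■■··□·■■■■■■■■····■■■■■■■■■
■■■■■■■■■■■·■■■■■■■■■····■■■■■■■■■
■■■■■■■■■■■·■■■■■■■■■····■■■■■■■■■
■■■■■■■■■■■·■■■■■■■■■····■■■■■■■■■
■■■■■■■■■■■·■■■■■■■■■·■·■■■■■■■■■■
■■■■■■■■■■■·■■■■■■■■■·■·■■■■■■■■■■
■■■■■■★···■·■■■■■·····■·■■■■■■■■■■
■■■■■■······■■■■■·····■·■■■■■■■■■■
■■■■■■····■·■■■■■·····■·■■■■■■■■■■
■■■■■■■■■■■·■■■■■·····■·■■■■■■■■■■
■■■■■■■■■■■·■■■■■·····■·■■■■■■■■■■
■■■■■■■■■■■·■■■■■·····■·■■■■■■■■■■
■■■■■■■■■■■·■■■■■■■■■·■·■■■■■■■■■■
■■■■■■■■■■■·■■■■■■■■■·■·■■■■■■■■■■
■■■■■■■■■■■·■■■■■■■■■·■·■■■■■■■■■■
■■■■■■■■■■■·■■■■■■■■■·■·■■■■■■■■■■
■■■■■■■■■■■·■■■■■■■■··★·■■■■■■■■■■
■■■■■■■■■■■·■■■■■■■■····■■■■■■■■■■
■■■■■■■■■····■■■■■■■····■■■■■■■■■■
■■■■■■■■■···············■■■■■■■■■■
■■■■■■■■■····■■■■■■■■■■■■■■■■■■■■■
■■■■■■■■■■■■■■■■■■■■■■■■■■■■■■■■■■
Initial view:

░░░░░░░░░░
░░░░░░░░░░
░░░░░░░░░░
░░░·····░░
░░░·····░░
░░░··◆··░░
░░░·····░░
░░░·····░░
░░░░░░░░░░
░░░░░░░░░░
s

░░░░░░░░░░
░░░░░░░░░░
░░░·····░░
░░░·····░░
░░░·····░░
░░░··◆··░░
░░░·····░░
░░░■■■■·░░
░░░░░░░░░░
░░░░░░░░░░

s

░░░░░░░░░░
░░░·····░░
░░░·····░░
░░░·····░░
░░░·····░░
░░░··◆··░░
░░░■■■■·░░
░░░■■■■·░░
░░░░░░░░░░
░░░░░░░░░░

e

░░░░░░░░░░
░░·····░░░
░░·····░░░
░░·····■░░
░░·····■░░
░░···◆·■░░
░░■■■■·■░░
░░■■■■·■░░
░░░░░░░░░░
░░░░░░░░░░

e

░░░░░░░░░░
░·····░░░░
░·····░░░░
░·····■·░░
░·····■·░░
░····◆■·░░
░■■■■·■·░░
░■■■■·■·░░
░░░░░░░░░░
░░░░░░░░░░

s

░·····░░░░
░·····░░░░
░·····■·░░
░·····■·░░
░·····■·░░
░■■■■◆■·░░
░■■■■·■·░░
░░░■■·■·░░
░░░░░░░░░░
░░░░░░░░░░

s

░·····░░░░
░·····■·░░
░·····■·░░
░·····■·░░
░■■■■·■·░░
░■■■■◆■·░░
░░░■■·■·░░
░░░■■·■·░░
░░░░░░░░░░
░░░░░░░░░░

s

░·····■·░░
░·····■·░░
░·····■·░░
░■■■■·■·░░
░■■■■·■·░░
░░░■■◆■·░░
░░░■■·■·░░
░░░■··★·░░
░░░░░░░░░░
░░░░░░░░░░

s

░·····■·░░
░·····■·░░
░■■■■·■·░░
░■■■■·■·░░
░░░■■·■·░░
░░░■■◆■·░░
░░░■··★·░░
░░░■····░░
░░░░░░░░░░
░░░░░░░░░░

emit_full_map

·····░░
·····░░
·····■·
·····■·
·····■·
■■■■·■·
■■■■·■·
░░■■·■·
░░■■◆■·
░░■··★·
░░■····

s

░·····■·░░
░■■■■·■·░░
░■■■■·■·░░
░░░■■·■·░░
░░░■■·■·░░
░░░■·◆★·░░
░░░■····░░
░░░■····░░
░░░░░░░░░░
░░░░░░░░░░

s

░■■■■·■·░░
░■■■■·■·░░
░░░■■·■·░░
░░░■■·■·░░
░░░■··★·░░
░░░■·◆··░░
░░░■····░░
░░░·····░░
░░░░░░░░░░
░░░░░░░░░░

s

░■■■■·■·░░
░░░■■·■·░░
░░░■■·■·░░
░░░■··★·░░
░░░■····░░
░░░■·◆··░░
░░░·····░░
░░░■■■■■░░
░░░░░░░░░░
■■■■■■■■■■

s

░░░■■·■·░░
░░░■■·■·░░
░░░■··★·░░
░░░■····░░
░░░■····░░
░░░··◆··░░
░░░■■■■■░░
░░░■■■■■░░
■■■■■■■■■■
■■■■■■■■■■

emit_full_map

·····░░
·····░░
·····■·
·····■·
·····■·
■■■■·■·
■■■■·■·
░░■■·■·
░░■■·■·
░░■··★·
░░■····
░░■····
░░··◆··
░░■■■■■
░░■■■■■

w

░░░░■■·■·░
░░░░■■·■·░
░░░░■··★·░
░░░■■····░
░░░■■····░
░░░··◆···░
░░░■■■■■■░
░░░■■■■■■░
■■■■■■■■■■
■■■■■■■■■■

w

░░░░░■■·■·
░░░░░■■·■·
░░░░░■··★·
░░░■■■····
░░░■■■····
░░░··◆····
░░░■■■■■■■
░░░■■■■■■■
■■■■■■■■■■
■■■■■■■■■■

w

░░░░░░■■·■
░░░░░░■■·■
░░░░░░■··★
░░░■■■■···
░░░■■■■···
░░░··◆····
░░░■■■■■■■
░░░■■■■■■■
■■■■■■■■■■
■■■■■■■■■■

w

░░░░░░░■■·
░░░░░░░■■·
░░░░░░░■··
░░░■■■■■··
░░░■■■■■··
░░░··◆····
░░░■■■■■■■
░░░■■■■■■■
■■■■■■■■■■
■■■■■■■■■■

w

░░░░░░░░■■
░░░░░░░░■■
░░░░░░░░■·
░░░■■■■■■·
░░░■■■■■■·
░░░··◆····
░░░■■■■■■■
░░░■■■■■■■
■■■■■■■■■■
■■■■■■■■■■

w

░░░░░░░░░■
░░░░░░░░░■
░░░░░░░░░■
░░░■■■■■■■
░░░■■■■■■■
░░░··◆····
░░░■■■■■■■
░░░■■■■■■■
■■■■■■■■■■
■■■■■■■■■■

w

░░░░░░░░░░
░░░░░░░░░░
░░░░░░░░░░
░░░■■■■■■■
░░░·■■■■■■
░░░··◆····
░░░·■■■■■■
░░░■■■■■■■
■■■■■■■■■■
■■■■■■■■■■

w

░░░░░░░░░░
░░░░░░░░░░
░░░░░░░░░░
░░░·■■■■■■
░░░··■■■■■
░░░··◆····
░░░··■■■■■
░░░■■■■■■■
■■■■■■■■■■
■■■■■■■■■■

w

░░░░░░░░░░
░░░░░░░░░░
░░░░░░░░░░
░░░■·■■■■■
░░░···■■■■
░░░··◆····
░░░···■■■■
░░░■■■■■■■
■■■■■■■■■■
■■■■■■■■■■

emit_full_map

░░░░░░░·····░░
░░░░░░░·····░░
░░░░░░░·····■·
░░░░░░░·····■·
░░░░░░░·····■·
░░░░░░░■■■■·■·
░░░░░░░■■■■·■·
░░░░░░░░░■■·■·
░░░░░░░░░■■·■·
░░░░░░░░░■··★·
■·■■■■■■■■····
···■■■■■■■····
··◆···········
···■■■■■■■■■■■
■■■■■■■■■■■■■■
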